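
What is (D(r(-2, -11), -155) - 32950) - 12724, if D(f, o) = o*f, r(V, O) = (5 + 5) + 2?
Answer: -47534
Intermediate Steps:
r(V, O) = 12 (r(V, O) = 10 + 2 = 12)
D(f, o) = f*o
(D(r(-2, -11), -155) - 32950) - 12724 = (12*(-155) - 32950) - 12724 = (-1860 - 32950) - 12724 = -34810 - 12724 = -47534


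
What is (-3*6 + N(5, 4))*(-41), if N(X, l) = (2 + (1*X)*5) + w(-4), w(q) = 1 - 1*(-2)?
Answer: -492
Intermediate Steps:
w(q) = 3 (w(q) = 1 + 2 = 3)
N(X, l) = 5 + 5*X (N(X, l) = (2 + (1*X)*5) + 3 = (2 + X*5) + 3 = (2 + 5*X) + 3 = 5 + 5*X)
(-3*6 + N(5, 4))*(-41) = (-3*6 + (5 + 5*5))*(-41) = (-18 + (5 + 25))*(-41) = (-18 + 30)*(-41) = 12*(-41) = -492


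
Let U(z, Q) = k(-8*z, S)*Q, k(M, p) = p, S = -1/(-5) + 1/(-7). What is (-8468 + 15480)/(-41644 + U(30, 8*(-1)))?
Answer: -61355/364389 ≈ -0.16838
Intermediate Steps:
S = 2/35 (S = -1*(-1/5) + 1*(-1/7) = 1/5 - 1/7 = 2/35 ≈ 0.057143)
U(z, Q) = 2*Q/35
(-8468 + 15480)/(-41644 + U(30, 8*(-1))) = (-8468 + 15480)/(-41644 + 2*(8*(-1))/35) = 7012/(-41644 + (2/35)*(-8)) = 7012/(-41644 - 16/35) = 7012/(-1457556/35) = 7012*(-35/1457556) = -61355/364389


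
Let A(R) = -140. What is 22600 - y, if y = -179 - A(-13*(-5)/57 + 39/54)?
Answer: 22639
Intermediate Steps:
y = -39 (y = -179 - 1*(-140) = -179 + 140 = -39)
22600 - y = 22600 - 1*(-39) = 22600 + 39 = 22639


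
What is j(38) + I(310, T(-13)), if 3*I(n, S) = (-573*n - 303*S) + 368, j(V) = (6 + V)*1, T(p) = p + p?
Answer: -169252/3 ≈ -56417.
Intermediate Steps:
T(p) = 2*p
j(V) = 6 + V
I(n, S) = 368/3 - 191*n - 101*S (I(n, S) = ((-573*n - 303*S) + 368)/3 = (368 - 573*n - 303*S)/3 = 368/3 - 191*n - 101*S)
j(38) + I(310, T(-13)) = (6 + 38) + (368/3 - 191*310 - 202*(-13)) = 44 + (368/3 - 59210 - 101*(-26)) = 44 + (368/3 - 59210 + 2626) = 44 - 169384/3 = -169252/3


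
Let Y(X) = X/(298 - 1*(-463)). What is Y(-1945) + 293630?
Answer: 223450485/761 ≈ 2.9363e+5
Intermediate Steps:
Y(X) = X/761 (Y(X) = X/(298 + 463) = X/761)
Y(-1945) + 293630 = (1/761)*(-1945) + 293630 = -1945/761 + 293630 = 223450485/761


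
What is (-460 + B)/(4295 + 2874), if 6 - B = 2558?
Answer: -3012/7169 ≈ -0.42014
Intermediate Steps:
B = -2552 (B = 6 - 1*2558 = 6 - 2558 = -2552)
(-460 + B)/(4295 + 2874) = (-460 - 2552)/(4295 + 2874) = -3012/7169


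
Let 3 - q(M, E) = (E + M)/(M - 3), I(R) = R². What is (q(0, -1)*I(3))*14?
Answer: 336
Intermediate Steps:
q(M, E) = 3 - (E + M)/(-3 + M) (q(M, E) = 3 - (E + M)/(M - 3) = 3 - (E + M)/(-3 + M))
(q(0, -1)*I(3))*14 = (((-9 - 1*(-1) + 2*0)/(-3 + 0))*3²)*14 = (((-9 + 1 + 0)/(-3))*9)*14 = (-⅓*(-8)*9)*14 = ((8/3)*9)*14 = 24*14 = 336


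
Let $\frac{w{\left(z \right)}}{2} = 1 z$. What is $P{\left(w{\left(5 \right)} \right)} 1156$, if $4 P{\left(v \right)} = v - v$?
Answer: $0$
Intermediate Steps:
$w{\left(z \right)} = 2 z$ ($w{\left(z \right)} = 2 \cdot 1 z = 2 z$)
$P{\left(v \right)} = 0$ ($P{\left(v \right)} = \frac{v - v}{4} = \frac{1}{4} \cdot 0 = 0$)
$P{\left(w{\left(5 \right)} \right)} 1156 = 0 \cdot 1156 = 0$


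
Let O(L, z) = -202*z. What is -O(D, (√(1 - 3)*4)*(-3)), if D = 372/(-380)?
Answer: -2424*I*√2 ≈ -3428.1*I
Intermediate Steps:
D = -93/95 (D = 372*(-1/380) = -93/95 ≈ -0.97895)
-O(D, (√(1 - 3)*4)*(-3)) = -(-202)*(√(1 - 3)*4)*(-3) = -(-202)*(√(-2)*4)*(-3) = -(-202)*((I*√2)*4)*(-3) = -(-202)*(4*I*√2)*(-3) = -(-202)*(-12*I*√2) = -2424*I*√2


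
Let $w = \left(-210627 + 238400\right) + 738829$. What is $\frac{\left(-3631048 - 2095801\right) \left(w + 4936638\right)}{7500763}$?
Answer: $- \frac{32661594290760}{7500763} \approx -4.3544 \cdot 10^{6}$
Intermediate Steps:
$w = 766602$ ($w = 27773 + 738829 = 766602$)
$\frac{\left(-3631048 - 2095801\right) \left(w + 4936638\right)}{7500763} = \frac{\left(-3631048 - 2095801\right) \left(766602 + 4936638\right)}{7500763} = \left(-5726849\right) 5703240 \cdot \frac{1}{7500763} = \left(-32661594290760\right) \frac{1}{7500763} = - \frac{32661594290760}{7500763}$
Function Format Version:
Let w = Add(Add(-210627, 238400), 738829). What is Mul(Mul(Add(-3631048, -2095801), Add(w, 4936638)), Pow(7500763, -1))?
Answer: Rational(-32661594290760, 7500763) ≈ -4.3544e+6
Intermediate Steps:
w = 766602 (w = Add(27773, 738829) = 766602)
Mul(Mul(Add(-3631048, -2095801), Add(w, 4936638)), Pow(7500763, -1)) = Mul(Mul(Add(-3631048, -2095801), Add(766602, 4936638)), Pow(7500763, -1)) = Mul(Mul(-5726849, 5703240), Rational(1, 7500763)) = Mul(-32661594290760, Rational(1, 7500763)) = Rational(-32661594290760, 7500763)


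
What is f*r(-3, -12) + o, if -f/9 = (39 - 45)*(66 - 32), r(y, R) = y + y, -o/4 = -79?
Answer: -10700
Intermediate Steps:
o = 316 (o = -4*(-79) = 316)
r(y, R) = 2*y
f = 1836 (f = -9*(39 - 45)*(66 - 32) = -(-54)*34 = -9*(-204) = 1836)
f*r(-3, -12) + o = 1836*(2*(-3)) + 316 = 1836*(-6) + 316 = -11016 + 316 = -10700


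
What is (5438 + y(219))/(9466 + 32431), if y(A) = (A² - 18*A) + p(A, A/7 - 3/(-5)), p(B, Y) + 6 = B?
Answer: 49670/41897 ≈ 1.1855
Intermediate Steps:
p(B, Y) = -6 + B
y(A) = -6 + A² - 17*A (y(A) = (A² - 18*A) + (-6 + A) = -6 + A² - 17*A)
(5438 + y(219))/(9466 + 32431) = (5438 + (-6 + 219² - 17*219))/(9466 + 32431) = (5438 + (-6 + 47961 - 3723))/41897 = (5438 + 44232)*(1/41897) = 49670*(1/41897) = 49670/41897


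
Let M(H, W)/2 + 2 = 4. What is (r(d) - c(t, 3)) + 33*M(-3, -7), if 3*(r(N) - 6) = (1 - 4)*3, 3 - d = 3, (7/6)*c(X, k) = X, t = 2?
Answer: 933/7 ≈ 133.29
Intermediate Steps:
M(H, W) = 4 (M(H, W) = -4 + 2*4 = -4 + 8 = 4)
c(X, k) = 6*X/7
d = 0 (d = 3 - 1*3 = 3 - 3 = 0)
r(N) = 3 (r(N) = 6 + ((1 - 4)*3)/3 = 6 + (-3*3)/3 = 6 + (⅓)*(-9) = 6 - 3 = 3)
(r(d) - c(t, 3)) + 33*M(-3, -7) = (3 - 6*2/7) + 33*4 = (3 - 1*12/7) + 132 = (3 - 12/7) + 132 = 9/7 + 132 = 933/7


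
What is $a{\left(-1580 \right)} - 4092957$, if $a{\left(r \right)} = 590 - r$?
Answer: $-4090787$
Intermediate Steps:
$a{\left(-1580 \right)} - 4092957 = \left(590 - -1580\right) - 4092957 = \left(590 + 1580\right) - 4092957 = 2170 - 4092957 = -4090787$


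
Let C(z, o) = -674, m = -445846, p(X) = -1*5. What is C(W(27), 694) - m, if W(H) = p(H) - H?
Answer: 445172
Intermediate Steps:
p(X) = -5
W(H) = -5 - H
C(W(27), 694) - m = -674 - 1*(-445846) = -674 + 445846 = 445172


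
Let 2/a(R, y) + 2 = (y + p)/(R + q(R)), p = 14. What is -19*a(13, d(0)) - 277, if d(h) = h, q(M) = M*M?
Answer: -6431/25 ≈ -257.24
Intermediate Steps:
q(M) = M²
a(R, y) = 2/(-2 + (14 + y)/(R + R²)) (a(R, y) = 2/(-2 + (y + 14)/(R + R²)) = 2/(-2 + (14 + y)/(R + R²)))
-19*a(13, d(0)) - 277 = -38*13*(1 + 13)/(14 + 0 - 2*13 - 2*13²) - 277 = -38*13*14/(14 + 0 - 26 - 2*169) - 277 = -38*13*14/(14 + 0 - 26 - 338) - 277 = -38*13*14/(-350) - 277 = -38*13*(-1)*14/350 - 277 = -19*(-26/25) - 277 = 494/25 - 277 = -6431/25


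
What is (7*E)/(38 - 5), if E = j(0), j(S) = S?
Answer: 0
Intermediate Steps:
E = 0
(7*E)/(38 - 5) = (7*0)/(38 - 5) = 0/33 = 0*(1/33) = 0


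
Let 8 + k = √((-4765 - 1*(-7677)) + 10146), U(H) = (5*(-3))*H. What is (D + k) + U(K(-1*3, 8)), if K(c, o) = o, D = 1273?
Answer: 1145 + √13058 ≈ 1259.3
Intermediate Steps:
U(H) = -15*H
k = -8 + √13058 (k = -8 + √((-4765 - 1*(-7677)) + 10146) = -8 + √((-4765 + 7677) + 10146) = -8 + √(2912 + 10146) = -8 + √13058 ≈ 106.27)
(D + k) + U(K(-1*3, 8)) = (1273 + (-8 + √13058)) - 15*8 = (1265 + √13058) - 120 = 1145 + √13058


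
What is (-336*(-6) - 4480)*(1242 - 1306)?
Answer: 157696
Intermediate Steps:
(-336*(-6) - 4480)*(1242 - 1306) = (2016 - 4480)*(-64) = -2464*(-64) = 157696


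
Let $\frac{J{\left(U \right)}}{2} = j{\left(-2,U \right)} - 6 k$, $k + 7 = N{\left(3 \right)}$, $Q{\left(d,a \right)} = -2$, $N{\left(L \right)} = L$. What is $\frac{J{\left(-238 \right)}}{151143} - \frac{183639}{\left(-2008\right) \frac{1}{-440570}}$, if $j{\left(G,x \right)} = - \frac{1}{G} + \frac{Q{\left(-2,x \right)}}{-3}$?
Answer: $- \frac{18342525754385731}{455242716} \approx -4.0292 \cdot 10^{7}$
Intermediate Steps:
$k = -4$ ($k = -7 + 3 = -4$)
$j{\left(G,x \right)} = \frac{2}{3} - \frac{1}{G}$ ($j{\left(G,x \right)} = - \frac{1}{G} - \frac{2}{-3} = - \frac{1}{G} - - \frac{2}{3} = - \frac{1}{G} + \frac{2}{3} = \frac{2}{3} - \frac{1}{G}$)
$J{\left(U \right)} = \frac{151}{3}$ ($J{\left(U \right)} = 2 \left(\left(\frac{2}{3} - \frac{1}{-2}\right) - -24\right) = 2 \left(\left(\frac{2}{3} - - \frac{1}{2}\right) + 24\right) = 2 \left(\left(\frac{2}{3} + \frac{1}{2}\right) + 24\right) = 2 \left(\frac{7}{6} + 24\right) = 2 \cdot \frac{151}{6} = \frac{151}{3}$)
$\frac{J{\left(-238 \right)}}{151143} - \frac{183639}{\left(-2008\right) \frac{1}{-440570}} = \frac{151}{3 \cdot 151143} - \frac{183639}{\left(-2008\right) \frac{1}{-440570}} = \frac{151}{3} \cdot \frac{1}{151143} - \frac{183639}{\left(-2008\right) \left(- \frac{1}{440570}\right)} = \frac{151}{453429} - \frac{183639}{\frac{1004}{220285}} = \frac{151}{453429} - \frac{40452917115}{1004} = - \frac{18342525754385731}{455242716}$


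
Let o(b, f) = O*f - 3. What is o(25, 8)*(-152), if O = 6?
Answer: -6840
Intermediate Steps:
o(b, f) = -3 + 6*f (o(b, f) = 6*f - 3 = -3 + 6*f)
o(25, 8)*(-152) = (-3 + 6*8)*(-152) = (-3 + 48)*(-152) = 45*(-152) = -6840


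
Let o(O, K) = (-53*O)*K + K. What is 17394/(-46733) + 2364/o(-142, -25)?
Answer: -1127864254/2931327425 ≈ -0.38476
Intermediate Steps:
o(O, K) = K - 53*K*O (o(O, K) = -53*K*O + K = K - 53*K*O)
17394/(-46733) + 2364/o(-142, -25) = 17394/(-46733) + 2364/((-25*(1 - 53*(-142)))) = 17394*(-1/46733) + 2364/((-25*(1 + 7526))) = -17394/46733 + 2364/((-25*7527)) = -17394/46733 + 2364/(-188175) = -17394/46733 + 2364*(-1/188175) = -17394/46733 - 788/62725 = -1127864254/2931327425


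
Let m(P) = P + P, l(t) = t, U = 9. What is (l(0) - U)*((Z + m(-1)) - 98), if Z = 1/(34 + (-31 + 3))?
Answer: 1797/2 ≈ 898.50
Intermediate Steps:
m(P) = 2*P
Z = ⅙ (Z = 1/(34 - 28) = 1/6 = ⅙ ≈ 0.16667)
(l(0) - U)*((Z + m(-1)) - 98) = (0 - 1*9)*((⅙ + 2*(-1)) - 98) = (0 - 9)*((⅙ - 2) - 98) = -9*(-11/6 - 98) = -9*(-599/6) = 1797/2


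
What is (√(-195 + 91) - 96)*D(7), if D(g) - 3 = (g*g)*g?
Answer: -33216 + 692*I*√26 ≈ -33216.0 + 3528.5*I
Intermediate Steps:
D(g) = 3 + g³ (D(g) = 3 + (g*g)*g = 3 + g²*g = 3 + g³)
(√(-195 + 91) - 96)*D(7) = (√(-195 + 91) - 96)*(3 + 7³) = (√(-104) - 96)*(3 + 343) = (2*I*√26 - 96)*346 = (-96 + 2*I*√26)*346 = -33216 + 692*I*√26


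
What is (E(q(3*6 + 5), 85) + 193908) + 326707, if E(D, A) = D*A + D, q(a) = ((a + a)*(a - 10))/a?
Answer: 522851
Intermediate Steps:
q(a) = -20 + 2*a (q(a) = ((2*a)*(-10 + a))/a = (2*a*(-10 + a))/a = -20 + 2*a)
E(D, A) = D + A*D (E(D, A) = A*D + D = D + A*D)
(E(q(3*6 + 5), 85) + 193908) + 326707 = ((-20 + 2*(3*6 + 5))*(1 + 85) + 193908) + 326707 = ((-20 + 2*(18 + 5))*86 + 193908) + 326707 = ((-20 + 2*23)*86 + 193908) + 326707 = ((-20 + 46)*86 + 193908) + 326707 = (26*86 + 193908) + 326707 = (2236 + 193908) + 326707 = 196144 + 326707 = 522851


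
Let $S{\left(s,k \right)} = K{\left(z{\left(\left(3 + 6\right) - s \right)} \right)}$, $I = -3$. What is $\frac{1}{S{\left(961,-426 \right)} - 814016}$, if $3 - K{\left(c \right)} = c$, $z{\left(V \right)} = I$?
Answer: $- \frac{1}{814010} \approx -1.2285 \cdot 10^{-6}$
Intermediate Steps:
$z{\left(V \right)} = -3$
$K{\left(c \right)} = 3 - c$
$S{\left(s,k \right)} = 6$ ($S{\left(s,k \right)} = 3 - -3 = 3 + 3 = 6$)
$\frac{1}{S{\left(961,-426 \right)} - 814016} = \frac{1}{6 - 814016} = \frac{1}{-814010} = - \frac{1}{814010}$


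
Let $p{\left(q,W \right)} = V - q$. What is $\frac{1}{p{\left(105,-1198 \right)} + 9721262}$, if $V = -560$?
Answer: $\frac{1}{9720597} \approx 1.0287 \cdot 10^{-7}$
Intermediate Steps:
$p{\left(q,W \right)} = -560 - q$
$\frac{1}{p{\left(105,-1198 \right)} + 9721262} = \frac{1}{\left(-560 - 105\right) + 9721262} = \frac{1}{-665 + 9721262} = \frac{1}{9720597}$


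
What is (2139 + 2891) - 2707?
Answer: 2323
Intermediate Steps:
(2139 + 2891) - 2707 = 5030 - 2707 = 2323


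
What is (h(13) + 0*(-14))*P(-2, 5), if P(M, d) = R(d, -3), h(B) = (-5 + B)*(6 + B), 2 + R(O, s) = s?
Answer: -760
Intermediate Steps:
R(O, s) = -2 + s
P(M, d) = -5 (P(M, d) = -2 - 3 = -5)
(h(13) + 0*(-14))*P(-2, 5) = ((-30 + 13 + 13**2) + 0*(-14))*(-5) = ((-30 + 13 + 169) + 0)*(-5) = (152 + 0)*(-5) = 152*(-5) = -760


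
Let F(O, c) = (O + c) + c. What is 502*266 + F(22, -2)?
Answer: 133550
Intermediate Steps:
F(O, c) = O + 2*c
502*266 + F(22, -2) = 502*266 + (22 + 2*(-2)) = 133532 + (22 - 4) = 133532 + 18 = 133550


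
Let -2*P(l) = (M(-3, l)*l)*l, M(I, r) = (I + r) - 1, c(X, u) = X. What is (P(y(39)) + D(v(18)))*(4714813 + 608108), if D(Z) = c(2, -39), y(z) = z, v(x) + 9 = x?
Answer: -283344407751/2 ≈ -1.4167e+11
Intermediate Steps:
v(x) = -9 + x
D(Z) = 2
M(I, r) = -1 + I + r
P(l) = -l²*(-4 + l)/2 (P(l) = -(-1 - 3 + l)*l*l/2 = -(-4 + l)*l*l/2 = -l*(-4 + l)*l/2 = -l²*(-4 + l)/2)
(P(y(39)) + D(v(18)))*(4714813 + 608108) = ((½)*39²*(4 - 1*39) + 2)*(4714813 + 608108) = ((½)*1521*(4 - 39) + 2)*5322921 = ((½)*1521*(-35) + 2)*5322921 = (-53235/2 + 2)*5322921 = -53231/2*5322921 = -283344407751/2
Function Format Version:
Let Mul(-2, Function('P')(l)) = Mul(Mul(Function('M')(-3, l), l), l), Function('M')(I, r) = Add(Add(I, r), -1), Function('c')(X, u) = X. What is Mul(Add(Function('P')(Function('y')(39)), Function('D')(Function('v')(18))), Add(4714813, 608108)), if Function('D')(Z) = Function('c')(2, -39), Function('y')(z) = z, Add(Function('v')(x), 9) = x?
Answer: Rational(-283344407751, 2) ≈ -1.4167e+11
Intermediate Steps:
Function('v')(x) = Add(-9, x)
Function('D')(Z) = 2
Function('M')(I, r) = Add(-1, I, r)
Function('P')(l) = Mul(Rational(-1, 2), Pow(l, 2), Add(-4, l)) (Function('P')(l) = Mul(Rational(-1, 2), Mul(Mul(Add(-1, -3, l), l), l)) = Mul(Rational(-1, 2), Mul(Mul(Add(-4, l), l), l)) = Mul(Rational(-1, 2), Mul(Mul(l, Add(-4, l)), l)) = Mul(Rational(-1, 2), Mul(Pow(l, 2), Add(-4, l))) = Mul(Rational(-1, 2), Pow(l, 2), Add(-4, l)))
Mul(Add(Function('P')(Function('y')(39)), Function('D')(Function('v')(18))), Add(4714813, 608108)) = Mul(Add(Mul(Rational(1, 2), Pow(39, 2), Add(4, Mul(-1, 39))), 2), Add(4714813, 608108)) = Mul(Add(Mul(Rational(1, 2), 1521, Add(4, -39)), 2), 5322921) = Mul(Add(Mul(Rational(1, 2), 1521, -35), 2), 5322921) = Mul(Add(Rational(-53235, 2), 2), 5322921) = Mul(Rational(-53231, 2), 5322921) = Rational(-283344407751, 2)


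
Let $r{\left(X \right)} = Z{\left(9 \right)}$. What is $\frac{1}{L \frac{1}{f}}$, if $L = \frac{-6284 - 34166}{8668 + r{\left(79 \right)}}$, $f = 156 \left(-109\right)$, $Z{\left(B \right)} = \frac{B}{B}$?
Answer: $\frac{73703838}{20225} \approx 3644.2$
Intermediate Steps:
$Z{\left(B \right)} = 1$
$r{\left(X \right)} = 1$
$f = -17004$
$L = - \frac{40450}{8669}$ ($L = \frac{-6284 - 34166}{8668 + 1} = - \frac{40450}{8669} \approx -4.6661$)
$\frac{1}{L \frac{1}{f}} = \frac{1}{\left(- \frac{40450}{8669}\right) \frac{1}{-17004}} = \frac{1}{\left(- \frac{40450}{8669}\right) \left(- \frac{1}{17004}\right)} = \frac{1}{\frac{20225}{73703838}} = \frac{73703838}{20225}$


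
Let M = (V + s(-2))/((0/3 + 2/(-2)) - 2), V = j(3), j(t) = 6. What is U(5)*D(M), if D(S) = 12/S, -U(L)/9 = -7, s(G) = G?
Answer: -567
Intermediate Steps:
U(L) = 63 (U(L) = -9*(-7) = 63)
V = 6
M = -4/3 (M = (6 - 2)/((0/3 + 2/(-2)) - 2) = 4/((0*(⅓) + 2*(-½)) - 2) = 4/((0 - 1) - 2) = 4/(-1 - 2) = 4/(-3) = 4*(-⅓) = -4/3 ≈ -1.3333)
U(5)*D(M) = 63*(12/(-4/3)) = 63*(12*(-¾)) = 63*(-9) = -567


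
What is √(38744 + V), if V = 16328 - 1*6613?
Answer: √48459 ≈ 220.13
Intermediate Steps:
V = 9715 (V = 16328 - 6613 = 9715)
√(38744 + V) = √(38744 + 9715) = √48459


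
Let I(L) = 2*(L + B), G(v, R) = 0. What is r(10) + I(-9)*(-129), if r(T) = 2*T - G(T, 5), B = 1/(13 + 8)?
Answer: 16308/7 ≈ 2329.7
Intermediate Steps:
B = 1/21 ≈ 0.047619
I(L) = 2/21 + 2*L (I(L) = 2*(L + 1/21) = 2*(1/21 + L) = 2/21 + 2*L)
r(T) = 2*T (r(T) = 2*T - 1*0 = 2*T + 0 = 2*T)
r(10) + I(-9)*(-129) = 2*10 + (2/21 + 2*(-9))*(-129) = 20 + (2/21 - 18)*(-129) = 20 - 376/21*(-129) = 20 + 16168/7 = 16308/7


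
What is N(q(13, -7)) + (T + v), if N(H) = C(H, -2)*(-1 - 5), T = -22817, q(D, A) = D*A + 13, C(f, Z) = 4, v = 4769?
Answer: -18072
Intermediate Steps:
q(D, A) = 13 + A*D (q(D, A) = A*D + 13 = 13 + A*D)
N(H) = -24 (N(H) = 4*(-1 - 5) = 4*(-6) = -24)
N(q(13, -7)) + (T + v) = -24 + (-22817 + 4769) = -24 - 18048 = -18072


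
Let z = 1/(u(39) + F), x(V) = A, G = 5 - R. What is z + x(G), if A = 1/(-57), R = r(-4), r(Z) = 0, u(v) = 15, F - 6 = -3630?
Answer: -1222/68571 ≈ -0.017821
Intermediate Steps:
F = -3624 (F = 6 - 3630 = -3624)
R = 0
A = -1/57 ≈ -0.017544
G = 5 (G = 5 - 1*0 = 5 + 0 = 5)
x(V) = -1/57
z = -1/3609 (z = 1/(15 - 3624) = 1/(-3609) = -1/3609 ≈ -0.00027709)
z + x(G) = -1/3609 - 1/57 = -1222/68571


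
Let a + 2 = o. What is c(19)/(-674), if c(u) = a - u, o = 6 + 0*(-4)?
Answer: 15/674 ≈ 0.022255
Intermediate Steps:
o = 6 (o = 6 + 0 = 6)
a = 4 (a = -2 + 6 = 4)
c(u) = 4 - u
c(19)/(-674) = (4 - 1*19)/(-674) = (4 - 19)*(-1/674) = -15*(-1/674) = 15/674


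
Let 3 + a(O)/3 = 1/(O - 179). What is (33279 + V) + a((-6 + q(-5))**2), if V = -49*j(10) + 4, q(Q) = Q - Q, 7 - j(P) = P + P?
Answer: 4849270/143 ≈ 33911.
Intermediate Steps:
j(P) = 7 - 2*P (j(P) = 7 - (P + P) = 7 - 2*P)
q(Q) = 0
V = 641 (V = -49*(7 - 2*10) + 4 = -49*(7 - 20) + 4 = -49*(-13) + 4 = 637 + 4 = 641)
a(O) = -9 + 3/(-179 + O) (a(O) = -9 + 3/(O - 179) = -9 + 3/(-179 + O))
(33279 + V) + a((-6 + q(-5))**2) = (33279 + 641) + 3*(538 - 3*(-6 + 0)**2)/(-179 + (-6 + 0)**2) = 33920 + 3*(538 - 3*(-6)**2)/(-179 + (-6)**2) = 33920 + 3*(538 - 3*36)/(-179 + 36) = 33920 + 3*(538 - 108)/(-143) = 33920 + 3*(-1/143)*430 = 33920 - 1290/143 = 4849270/143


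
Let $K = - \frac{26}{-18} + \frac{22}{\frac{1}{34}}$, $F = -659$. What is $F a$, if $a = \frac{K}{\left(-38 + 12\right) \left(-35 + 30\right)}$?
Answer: $- \frac{888991}{234} \approx -3799.1$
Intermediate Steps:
$K = \frac{6745}{9}$ ($K = \left(-26\right) \left(- \frac{1}{18}\right) + 22 \frac{1}{\frac{1}{34}} = \frac{13}{9} + 22 \cdot 34 = \frac{13}{9} + 748 = \frac{6745}{9} \approx 749.44$)
$a = \frac{1349}{234}$ ($a = \frac{6745}{9 \left(-38 + 12\right) \left(-35 + 30\right)} = \frac{6745}{9 \left(\left(-26\right) \left(-5\right)\right)} = \frac{6745}{9 \cdot 130} = \frac{6745}{9} \cdot \frac{1}{130} = \frac{1349}{234} \approx 5.765$)
$F a = \left(-659\right) \frac{1349}{234} = - \frac{888991}{234}$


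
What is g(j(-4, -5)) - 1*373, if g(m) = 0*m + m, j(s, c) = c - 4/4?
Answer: -379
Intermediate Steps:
j(s, c) = -1 + c (j(s, c) = c - 4/4 = c - 1*1 = c - 1 = -1 + c)
g(m) = m (g(m) = 0 + m = m)
g(j(-4, -5)) - 1*373 = (-1 - 5) - 1*373 = -6 - 373 = -379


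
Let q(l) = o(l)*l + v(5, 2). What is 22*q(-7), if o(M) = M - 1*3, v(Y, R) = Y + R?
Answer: 1694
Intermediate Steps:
v(Y, R) = R + Y
o(M) = -3 + M (o(M) = M - 3 = -3 + M)
q(l) = 7 + l*(-3 + l) (q(l) = (-3 + l)*l + (2 + 5) = l*(-3 + l) + 7 = 7 + l*(-3 + l))
22*q(-7) = 22*(7 - 7*(-3 - 7)) = 22*(7 - 7*(-10)) = 22*(7 + 70) = 22*77 = 1694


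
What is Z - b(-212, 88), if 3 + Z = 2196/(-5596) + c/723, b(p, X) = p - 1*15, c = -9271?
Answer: 213203792/1011477 ≈ 210.78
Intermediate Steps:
b(p, X) = -15 + p (b(p, X) = p - 15 = -15 + p)
Z = -16401487/1011477 (Z = -3 + (2196/(-5596) - 9271/723) = -3 + (2196*(-1/5596) - 9271*1/723) = -3 + (-549/1399 - 9271/723) = -3 - 13367056/1011477 = -16401487/1011477 ≈ -16.215)
Z - b(-212, 88) = -16401487/1011477 - (-15 - 212) = -16401487/1011477 - 1*(-227) = -16401487/1011477 + 227 = 213203792/1011477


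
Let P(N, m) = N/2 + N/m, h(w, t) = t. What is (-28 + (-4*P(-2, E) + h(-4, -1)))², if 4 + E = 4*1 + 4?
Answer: 529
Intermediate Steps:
E = 4 (E = -4 + (4*1 + 4) = -4 + (4 + 4) = -4 + 8 = 4)
P(N, m) = N/2 + N/m (P(N, m) = N*(½) + N/m = N/2 + N/m)
(-28 + (-4*P(-2, E) + h(-4, -1)))² = (-28 + (-4*((½)*(-2) - 2/4) - 1))² = (-28 + (-4*(-1 - 2*¼) - 1))² = (-28 + (-4*(-1 - ½) - 1))² = (-28 + (-4*(-3/2) - 1))² = (-28 + (6 - 1))² = (-28 + 5)² = (-23)² = 529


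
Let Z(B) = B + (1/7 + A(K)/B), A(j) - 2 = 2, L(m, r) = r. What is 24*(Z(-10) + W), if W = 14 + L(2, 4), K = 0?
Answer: 6504/35 ≈ 185.83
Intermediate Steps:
A(j) = 4 (A(j) = 2 + 2 = 4)
W = 18 (W = 14 + 4 = 18)
Z(B) = 1/7 + B + 4/B (Z(B) = B + (1/7 + 4/B) = 1/7 + B + 4/B)
24*(Z(-10) + W) = 24*((1/7 - 10 + 4/(-10)) + 18) = 24*((1/7 - 10 + 4*(-1/10)) + 18) = 24*((1/7 - 10 - 2/5) + 18) = 24*(-359/35 + 18) = 24*(271/35) = 6504/35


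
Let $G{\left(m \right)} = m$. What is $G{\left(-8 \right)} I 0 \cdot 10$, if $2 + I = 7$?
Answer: $0$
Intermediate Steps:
$I = 5$ ($I = -2 + 7 = 5$)
$G{\left(-8 \right)} I 0 \cdot 10 = - 8 \cdot 5 \cdot 0 \cdot 10 = - 8 \cdot 0 \cdot 10 = \left(-8\right) 0 = 0$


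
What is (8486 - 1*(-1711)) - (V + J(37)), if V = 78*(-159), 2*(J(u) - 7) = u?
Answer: 45147/2 ≈ 22574.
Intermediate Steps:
J(u) = 7 + u/2
V = -12402
(8486 - 1*(-1711)) - (V + J(37)) = (8486 - 1*(-1711)) - (-12402 + (7 + (½)*37)) = (8486 + 1711) - (-12402 + (7 + 37/2)) = 10197 - (-12402 + 51/2) = 10197 - 1*(-24753/2) = 10197 + 24753/2 = 45147/2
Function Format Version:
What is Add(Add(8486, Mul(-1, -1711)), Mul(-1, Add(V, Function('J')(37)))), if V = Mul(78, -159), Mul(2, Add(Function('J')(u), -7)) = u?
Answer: Rational(45147, 2) ≈ 22574.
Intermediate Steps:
Function('J')(u) = Add(7, Mul(Rational(1, 2), u))
V = -12402
Add(Add(8486, Mul(-1, -1711)), Mul(-1, Add(V, Function('J')(37)))) = Add(Add(8486, Mul(-1, -1711)), Mul(-1, Add(-12402, Add(7, Mul(Rational(1, 2), 37))))) = Add(Add(8486, 1711), Mul(-1, Add(-12402, Add(7, Rational(37, 2))))) = Add(10197, Mul(-1, Add(-12402, Rational(51, 2)))) = Add(10197, Mul(-1, Rational(-24753, 2))) = Add(10197, Rational(24753, 2)) = Rational(45147, 2)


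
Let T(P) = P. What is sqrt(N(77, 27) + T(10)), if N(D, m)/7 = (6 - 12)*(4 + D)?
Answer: 8*I*sqrt(53) ≈ 58.241*I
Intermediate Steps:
N(D, m) = -168 - 42*D (N(D, m) = 7*((6 - 12)*(4 + D)) = 7*(-6*(4 + D)) = 7*(-24 - 6*D) = -168 - 42*D)
sqrt(N(77, 27) + T(10)) = sqrt((-168 - 42*77) + 10) = sqrt((-168 - 3234) + 10) = sqrt(-3402 + 10) = sqrt(-3392) = 8*I*sqrt(53)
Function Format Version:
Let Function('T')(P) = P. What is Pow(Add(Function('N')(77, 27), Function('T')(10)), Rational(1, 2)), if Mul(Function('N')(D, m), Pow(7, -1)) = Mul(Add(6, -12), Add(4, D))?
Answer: Mul(8, I, Pow(53, Rational(1, 2))) ≈ Mul(58.241, I)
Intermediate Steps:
Function('N')(D, m) = Add(-168, Mul(-42, D)) (Function('N')(D, m) = Mul(7, Mul(Add(6, -12), Add(4, D))) = Mul(7, Mul(-6, Add(4, D))) = Mul(7, Add(-24, Mul(-6, D))) = Add(-168, Mul(-42, D)))
Pow(Add(Function('N')(77, 27), Function('T')(10)), Rational(1, 2)) = Pow(Add(Add(-168, Mul(-42, 77)), 10), Rational(1, 2)) = Pow(Add(Add(-168, -3234), 10), Rational(1, 2)) = Pow(Add(-3402, 10), Rational(1, 2)) = Pow(-3392, Rational(1, 2)) = Mul(8, I, Pow(53, Rational(1, 2)))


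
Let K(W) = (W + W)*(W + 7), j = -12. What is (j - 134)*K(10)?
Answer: -49640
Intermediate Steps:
K(W) = 2*W*(7 + W) (K(W) = (2*W)*(7 + W) = 2*W*(7 + W))
(j - 134)*K(10) = (-12 - 134)*(2*10*(7 + 10)) = -292*10*17 = -146*340 = -49640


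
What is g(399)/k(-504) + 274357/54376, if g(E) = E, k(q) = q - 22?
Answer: 61307879/14300888 ≈ 4.2870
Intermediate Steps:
k(q) = -22 + q
g(399)/k(-504) + 274357/54376 = 399/(-22 - 504) + 274357/54376 = 399/(-526) + 274357*(1/54376) = 399*(-1/526) + 274357/54376 = -399/526 + 274357/54376 = 61307879/14300888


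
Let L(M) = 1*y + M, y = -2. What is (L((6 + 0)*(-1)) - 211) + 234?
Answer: 15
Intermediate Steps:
L(M) = -2 + M (L(M) = 1*(-2) + M = -2 + M)
(L((6 + 0)*(-1)) - 211) + 234 = ((-2 + (6 + 0)*(-1)) - 211) + 234 = ((-2 + 6*(-1)) - 211) + 234 = ((-2 - 6) - 211) + 234 = (-8 - 211) + 234 = -219 + 234 = 15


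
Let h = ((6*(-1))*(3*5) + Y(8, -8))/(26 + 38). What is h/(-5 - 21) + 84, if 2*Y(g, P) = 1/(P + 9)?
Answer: 279731/3328 ≈ 84.054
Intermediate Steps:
Y(g, P) = 1/(2*(9 + P)) (Y(g, P) = 1/(2*(P + 9)) = 1/(2*(9 + P)))
h = -179/128 (h = ((6*(-1))*(3*5) + 1/(2*(9 - 8)))/(26 + 38) = (-6*15 + (1/2)/1)/64 = (-90 + (1/2)*1)*(1/64) = (-90 + 1/2)*(1/64) = -179/2*1/64 = -179/128 ≈ -1.3984)
h/(-5 - 21) + 84 = -179/(128*(-5 - 21)) + 84 = -179/128/(-26) + 84 = -179/128*(-1/26) + 84 = 179/3328 + 84 = 279731/3328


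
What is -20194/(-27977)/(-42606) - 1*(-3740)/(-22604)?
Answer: -557311477132/3367962269181 ≈ -0.16547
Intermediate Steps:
-20194/(-27977)/(-42606) - 1*(-3740)/(-22604) = -20194*(-1/27977)*(-1/42606) + 3740*(-1/22604) = (20194/27977)*(-1/42606) - 935/5651 = -10097/595994031 - 935/5651 = -557311477132/3367962269181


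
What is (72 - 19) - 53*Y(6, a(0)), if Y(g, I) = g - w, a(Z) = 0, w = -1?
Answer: -318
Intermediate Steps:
Y(g, I) = 1 + g (Y(g, I) = g - 1*(-1) = g + 1 = 1 + g)
(72 - 19) - 53*Y(6, a(0)) = (72 - 19) - 53*(1 + 6) = 53 - 53*7 = 53 - 371 = -318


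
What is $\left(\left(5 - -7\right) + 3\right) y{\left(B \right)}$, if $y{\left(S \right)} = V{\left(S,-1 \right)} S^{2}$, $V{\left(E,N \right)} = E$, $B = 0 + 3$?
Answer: $405$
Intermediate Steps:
$B = 3$
$y{\left(S \right)} = S^{3}$ ($y{\left(S \right)} = S S^{2} = S^{3}$)
$\left(\left(5 - -7\right) + 3\right) y{\left(B \right)} = \left(\left(5 - -7\right) + 3\right) 3^{3} = \left(\left(5 + 7\right) + 3\right) 27 = \left(12 + 3\right) 27 = 15 \cdot 27 = 405$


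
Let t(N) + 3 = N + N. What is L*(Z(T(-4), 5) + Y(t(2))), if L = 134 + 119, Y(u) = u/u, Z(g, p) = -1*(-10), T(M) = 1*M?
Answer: 2783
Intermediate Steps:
t(N) = -3 + 2*N (t(N) = -3 + (N + N) = -3 + 2*N)
T(M) = M
Z(g, p) = 10
Y(u) = 1
L = 253
L*(Z(T(-4), 5) + Y(t(2))) = 253*(10 + 1) = 253*11 = 2783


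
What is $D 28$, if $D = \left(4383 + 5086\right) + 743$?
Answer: $285936$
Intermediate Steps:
$D = 10212$ ($D = 9469 + 743 = 10212$)
$D 28 = 10212 \cdot 28 = 285936$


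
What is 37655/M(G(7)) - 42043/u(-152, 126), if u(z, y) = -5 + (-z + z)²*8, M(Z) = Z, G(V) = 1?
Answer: 230318/5 ≈ 46064.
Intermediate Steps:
u(z, y) = -5 (u(z, y) = -5 + 0²*8 = -5 + 0*8 = -5 + 0 = -5)
37655/M(G(7)) - 42043/u(-152, 126) = 37655/1 - 42043/(-5) = 37655*1 - 42043*(-⅕) = 37655 + 42043/5 = 230318/5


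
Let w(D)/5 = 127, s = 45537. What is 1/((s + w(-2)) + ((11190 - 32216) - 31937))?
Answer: -1/6791 ≈ -0.00014725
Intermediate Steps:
w(D) = 635 (w(D) = 5*127 = 635)
1/((s + w(-2)) + ((11190 - 32216) - 31937)) = 1/((45537 + 635) + ((11190 - 32216) - 31937)) = 1/(46172 + (-21026 - 31937)) = 1/(46172 - 52963) = 1/(-6791) = -1/6791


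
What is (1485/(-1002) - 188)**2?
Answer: 4005244369/111556 ≈ 35903.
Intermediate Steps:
(1485/(-1002) - 188)**2 = (1485*(-1/1002) - 188)**2 = (-495/334 - 188)**2 = (-63287/334)**2 = 4005244369/111556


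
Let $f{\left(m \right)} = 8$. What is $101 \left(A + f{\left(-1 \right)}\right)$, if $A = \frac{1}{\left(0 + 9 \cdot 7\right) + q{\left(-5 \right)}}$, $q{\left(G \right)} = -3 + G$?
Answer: $\frac{44541}{55} \approx 809.84$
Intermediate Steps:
$A = \frac{1}{55}$ ($A = \frac{1}{\left(0 + 9 \cdot 7\right) - 8} = \frac{1}{\left(0 + 63\right) - 8} = \frac{1}{63 - 8} = \frac{1}{55} \approx 0.018182$)
$101 \left(A + f{\left(-1 \right)}\right) = 101 \left(\frac{1}{55} + 8\right) = 101 \cdot \frac{441}{55} = \frac{44541}{55}$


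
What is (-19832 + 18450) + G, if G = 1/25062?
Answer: -34635683/25062 ≈ -1382.0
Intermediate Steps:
G = 1/25062 ≈ 3.9901e-5
(-19832 + 18450) + G = (-19832 + 18450) + 1/25062 = -1382 + 1/25062 = -34635683/25062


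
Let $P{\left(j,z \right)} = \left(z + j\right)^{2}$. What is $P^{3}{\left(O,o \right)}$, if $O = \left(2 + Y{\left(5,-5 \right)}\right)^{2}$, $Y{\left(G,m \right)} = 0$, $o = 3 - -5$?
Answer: $2985984$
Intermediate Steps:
$o = 8$ ($o = 3 + 5 = 8$)
$O = 4$ ($O = \left(2 + 0\right)^{2} = 2^{2} = 4$)
$P{\left(j,z \right)} = \left(j + z\right)^{2}$
$P^{3}{\left(O,o \right)} = \left(\left(4 + 8\right)^{2}\right)^{3} = \left(12^{2}\right)^{3} = 144^{3} = 2985984$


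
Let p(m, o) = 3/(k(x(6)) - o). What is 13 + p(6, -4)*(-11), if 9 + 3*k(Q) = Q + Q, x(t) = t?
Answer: 32/5 ≈ 6.4000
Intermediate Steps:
k(Q) = -3 + 2*Q/3 (k(Q) = -3 + (Q + Q)/3 = -3 + (2*Q)/3 = -3 + 2*Q/3)
p(m, o) = 3/(1 - o) (p(m, o) = 3/((-3 + (⅔)*6) - o) = 3/((-3 + 4) - o) = 3/(1 - o))
13 + p(6, -4)*(-11) = 13 - 3/(-1 - 4)*(-11) = 13 - 3/(-5)*(-11) = 13 - 3*(-⅕)*(-11) = 13 + (⅗)*(-11) = 13 - 33/5 = 32/5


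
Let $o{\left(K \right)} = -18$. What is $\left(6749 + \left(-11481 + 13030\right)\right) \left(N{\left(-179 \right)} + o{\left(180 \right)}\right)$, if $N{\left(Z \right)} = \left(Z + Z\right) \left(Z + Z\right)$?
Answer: $1063355508$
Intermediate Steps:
$N{\left(Z \right)} = 4 Z^{2}$ ($N{\left(Z \right)} = 2 Z 2 Z = 4 Z^{2}$)
$\left(6749 + \left(-11481 + 13030\right)\right) \left(N{\left(-179 \right)} + o{\left(180 \right)}\right) = \left(6749 + \left(-11481 + 13030\right)\right) \left(4 \left(-179\right)^{2} - 18\right) = \left(6749 + 1549\right) \left(4 \cdot 32041 - 18\right) = 8298 \left(128164 - 18\right) = 8298 \cdot 128146 = 1063355508$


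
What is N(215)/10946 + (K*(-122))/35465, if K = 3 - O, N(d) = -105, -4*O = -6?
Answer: -5726943/388199890 ≈ -0.014753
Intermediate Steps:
O = 3/2 (O = -1/4*(-6) = 3/2 ≈ 1.5000)
K = 3/2 (K = 3 - 1*3/2 = 3 - 3/2 = 3/2 ≈ 1.5000)
N(215)/10946 + (K*(-122))/35465 = -105/10946 + ((3/2)*(-122))/35465 = -105*1/10946 - 183*1/35465 = -105/10946 - 183/35465 = -5726943/388199890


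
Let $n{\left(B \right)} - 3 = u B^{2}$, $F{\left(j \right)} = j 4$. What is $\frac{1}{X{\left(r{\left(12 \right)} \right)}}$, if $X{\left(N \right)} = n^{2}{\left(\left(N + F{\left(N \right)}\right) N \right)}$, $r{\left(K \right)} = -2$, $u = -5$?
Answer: $\frac{1}{3988009} \approx 2.5075 \cdot 10^{-7}$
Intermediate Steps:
$F{\left(j \right)} = 4 j$
$n{\left(B \right)} = 3 - 5 B^{2}$
$X{\left(N \right)} = \left(3 - 125 N^{4}\right)^{2}$ ($X{\left(N \right)} = \left(3 - 5 \left(\left(N + 4 N\right) N\right)^{2}\right)^{2} = \left(3 - 5 \left(5 N N\right)^{2}\right)^{2} = \left(3 - 5 \left(5 N^{2}\right)^{2}\right)^{2} = \left(3 - 5 \cdot 25 N^{4}\right)^{2} = \left(3 - 125 N^{4}\right)^{2}$)
$\frac{1}{X{\left(r{\left(12 \right)} \right)}} = \frac{1}{\left(-3 + 125 \left(-2\right)^{4}\right)^{2}} = \frac{1}{\left(-3 + 125 \cdot 16\right)^{2}} = \frac{1}{\left(-3 + 2000\right)^{2}} = \frac{1}{1997^{2}} = \frac{1}{3988009}$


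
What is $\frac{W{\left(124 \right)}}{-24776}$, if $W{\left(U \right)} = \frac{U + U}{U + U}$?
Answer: $- \frac{1}{24776} \approx -4.0362 \cdot 10^{-5}$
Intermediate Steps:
$W{\left(U \right)} = 1$ ($W{\left(U \right)} = \frac{2 U}{2 U} = 2 U \frac{1}{2 U} = 1$)
$\frac{W{\left(124 \right)}}{-24776} = 1 \frac{1}{-24776} = 1 \left(- \frac{1}{24776}\right) = - \frac{1}{24776}$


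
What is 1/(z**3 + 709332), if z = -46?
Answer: 1/611996 ≈ 1.6340e-6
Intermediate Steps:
1/(z**3 + 709332) = 1/((-46)**3 + 709332) = 1/(-97336 + 709332) = 1/611996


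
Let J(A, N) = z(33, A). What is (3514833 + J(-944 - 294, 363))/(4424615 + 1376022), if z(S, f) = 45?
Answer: 3514878/5800637 ≈ 0.60595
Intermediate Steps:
J(A, N) = 45
(3514833 + J(-944 - 294, 363))/(4424615 + 1376022) = (3514833 + 45)/(4424615 + 1376022) = 3514878/5800637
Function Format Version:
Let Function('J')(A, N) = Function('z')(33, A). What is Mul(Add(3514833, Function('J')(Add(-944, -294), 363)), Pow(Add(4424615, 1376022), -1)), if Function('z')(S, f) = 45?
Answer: Rational(3514878, 5800637) ≈ 0.60595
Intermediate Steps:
Function('J')(A, N) = 45
Mul(Add(3514833, Function('J')(Add(-944, -294), 363)), Pow(Add(4424615, 1376022), -1)) = Mul(Add(3514833, 45), Pow(Add(4424615, 1376022), -1)) = Mul(3514878, Pow(5800637, -1)) = Mul(3514878, Rational(1, 5800637)) = Rational(3514878, 5800637)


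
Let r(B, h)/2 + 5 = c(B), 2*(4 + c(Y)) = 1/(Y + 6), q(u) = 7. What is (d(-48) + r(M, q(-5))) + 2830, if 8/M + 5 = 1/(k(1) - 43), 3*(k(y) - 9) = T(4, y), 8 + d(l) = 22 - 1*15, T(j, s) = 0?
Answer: 2119665/754 ≈ 2811.2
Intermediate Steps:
c(Y) = -4 + 1/(2*(6 + Y)) (c(Y) = -4 + 1/(2*(Y + 6)) = -4 + 1/(2*(6 + Y)))
d(l) = -1 (d(l) = -8 + (22 - 1*15) = -8 + (22 - 15) = -8 + 7 = -1)
k(y) = 9 (k(y) = 9 + (1/3)*0 = 9 + 0 = 9)
M = -272/171 (M = 8/(-5 + 1/(9 - 43)) = 8/(-5 + 1/(-34)) = 8/(-5 - 1/34) = 8/(-171/34) = 8*(-34/171) = -272/171 ≈ -1.5906)
r(B, h) = -10 + (-47 - 8*B)/(6 + B) (r(B, h) = -10 + 2*((-47 - 8*B)/(2*(6 + B))) = -10 + (-47 - 8*B)/(6 + B))
(d(-48) + r(M, q(-5))) + 2830 = (-1 + (-107 - 18*(-272/171))/(6 - 272/171)) + 2830 = (-1 + (-107 + 544/19)/(754/171)) + 2830 = (-1 + (171/754)*(-1489/19)) + 2830 = (-1 - 13401/754) + 2830 = -14155/754 + 2830 = 2119665/754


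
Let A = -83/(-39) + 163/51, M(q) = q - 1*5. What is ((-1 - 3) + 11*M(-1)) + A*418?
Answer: 1429130/663 ≈ 2155.6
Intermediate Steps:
M(q) = -5 + q (M(q) = q - 5 = -5 + q)
A = 3530/663 (A = -83*(-1/39) + 163*(1/51) = 83/39 + 163/51 = 3530/663 ≈ 5.3243)
((-1 - 3) + 11*M(-1)) + A*418 = ((-1 - 3) + 11*(-5 - 1)) + (3530/663)*418 = (-4 + 11*(-6)) + 1475540/663 = (-4 - 66) + 1475540/663 = -70 + 1475540/663 = 1429130/663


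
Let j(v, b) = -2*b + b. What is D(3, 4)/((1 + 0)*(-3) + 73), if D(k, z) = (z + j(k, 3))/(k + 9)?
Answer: 1/840 ≈ 0.0011905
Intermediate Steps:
j(v, b) = -b
D(k, z) = (-3 + z)/(9 + k) (D(k, z) = (z - 1*3)/(k + 9) = (z - 3)/(9 + k) = (-3 + z)/(9 + k))
D(3, 4)/((1 + 0)*(-3) + 73) = ((-3 + 4)/(9 + 3))/((1 + 0)*(-3) + 73) = (1/12)/(1*(-3) + 73) = ((1/12)*1)/(-3 + 73) = (1/12)/70 = (1/70)*(1/12) = 1/840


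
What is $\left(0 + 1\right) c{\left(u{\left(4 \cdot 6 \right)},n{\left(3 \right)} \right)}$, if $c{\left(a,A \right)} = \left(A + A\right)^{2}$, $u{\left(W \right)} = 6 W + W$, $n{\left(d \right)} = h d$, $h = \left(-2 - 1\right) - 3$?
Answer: $1296$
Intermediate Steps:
$h = -6$ ($h = -3 - 3 = -6$)
$n{\left(d \right)} = - 6 d$
$u{\left(W \right)} = 7 W$
$c{\left(a,A \right)} = 4 A^{2}$ ($c{\left(a,A \right)} = \left(2 A\right)^{2} = 4 A^{2}$)
$\left(0 + 1\right) c{\left(u{\left(4 \cdot 6 \right)},n{\left(3 \right)} \right)} = \left(0 + 1\right) 4 \left(\left(-6\right) 3\right)^{2} = 1 \cdot 4 \left(-18\right)^{2} = 1 \cdot 4 \cdot 324 = 1 \cdot 1296 = 1296$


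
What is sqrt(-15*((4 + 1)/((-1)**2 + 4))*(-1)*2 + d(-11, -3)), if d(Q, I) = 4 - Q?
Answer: 3*sqrt(5) ≈ 6.7082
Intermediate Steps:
sqrt(-15*((4 + 1)/((-1)**2 + 4))*(-1)*2 + d(-11, -3)) = sqrt(-15*((4 + 1)/((-1)**2 + 4))*(-1)*2 + (4 - 1*(-11))) = sqrt(-15*(5/(1 + 4))*(-1)*2 + (4 + 11)) = sqrt(-15*(5/5)*(-1)*2 + 15) = sqrt(-15*(5*(1/5))*(-1)*2 + 15) = sqrt(-15*1*(-1)*2 + 15) = sqrt(-(-15)*2 + 15) = sqrt(-15*(-2) + 15) = sqrt(30 + 15) = sqrt(45) = 3*sqrt(5)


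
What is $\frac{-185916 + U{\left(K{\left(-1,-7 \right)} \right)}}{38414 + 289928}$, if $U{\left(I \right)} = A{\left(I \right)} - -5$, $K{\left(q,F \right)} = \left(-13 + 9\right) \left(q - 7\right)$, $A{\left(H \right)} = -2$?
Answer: $- \frac{26559}{46906} \approx -0.56622$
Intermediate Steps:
$K{\left(q,F \right)} = 28 - 4 q$ ($K{\left(q,F \right)} = - 4 \left(-7 + q\right) = 28 - 4 q$)
$U{\left(I \right)} = 3$ ($U{\left(I \right)} = -2 - -5 = -2 + 5 = 3$)
$\frac{-185916 + U{\left(K{\left(-1,-7 \right)} \right)}}{38414 + 289928} = \frac{-185916 + 3}{38414 + 289928} = - \frac{185913}{328342} = \left(-185913\right) \frac{1}{328342} = - \frac{26559}{46906}$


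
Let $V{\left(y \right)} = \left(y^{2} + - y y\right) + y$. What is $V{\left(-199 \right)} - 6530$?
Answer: $-6729$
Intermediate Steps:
$V{\left(y \right)} = y$ ($V{\left(y \right)} = \left(y^{2} - y^{2}\right) + y = 0 + y = y$)
$V{\left(-199 \right)} - 6530 = -199 - 6530 = -6729$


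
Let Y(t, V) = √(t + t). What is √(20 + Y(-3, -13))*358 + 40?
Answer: 40 + 358*√(20 + I*√6) ≈ 1644.0 + 97.86*I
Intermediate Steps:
Y(t, V) = √2*√t (Y(t, V) = √(2*t) = √2*√t)
√(20 + Y(-3, -13))*358 + 40 = √(20 + √2*√(-3))*358 + 40 = √(20 + √2*(I*√3))*358 + 40 = √(20 + I*√6)*358 + 40 = 358*√(20 + I*√6) + 40 = 40 + 358*√(20 + I*√6)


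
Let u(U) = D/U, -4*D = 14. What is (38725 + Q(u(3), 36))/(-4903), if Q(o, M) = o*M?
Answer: -38683/4903 ≈ -7.8897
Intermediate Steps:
D = -7/2 (D = -1/4*14 = -7/2 ≈ -3.5000)
u(U) = -7/(2*U)
Q(o, M) = M*o
(38725 + Q(u(3), 36))/(-4903) = (38725 + 36*(-7/2/3))/(-4903) = (38725 + 36*(-7/2*1/3))*(-1/4903) = (38725 + 36*(-7/6))*(-1/4903) = (38725 - 42)*(-1/4903) = 38683*(-1/4903) = -38683/4903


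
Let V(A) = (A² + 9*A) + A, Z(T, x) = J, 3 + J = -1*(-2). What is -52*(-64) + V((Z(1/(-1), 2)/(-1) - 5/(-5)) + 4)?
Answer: 3424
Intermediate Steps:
J = -1 (J = -3 - 1*(-2) = -3 + 2 = -1)
Z(T, x) = -1
V(A) = A² + 10*A
-52*(-64) + V((Z(1/(-1), 2)/(-1) - 5/(-5)) + 4) = -52*(-64) + ((-1/(-1) - 5/(-5)) + 4)*(10 + ((-1/(-1) - 5/(-5)) + 4)) = 3328 + ((-1*(-1) - 5*(-⅕)) + 4)*(10 + ((-1*(-1) - 5*(-⅕)) + 4)) = 3328 + ((1 + 1) + 4)*(10 + ((1 + 1) + 4)) = 3328 + (2 + 4)*(10 + (2 + 4)) = 3328 + 6*(10 + 6) = 3328 + 6*16 = 3328 + 96 = 3424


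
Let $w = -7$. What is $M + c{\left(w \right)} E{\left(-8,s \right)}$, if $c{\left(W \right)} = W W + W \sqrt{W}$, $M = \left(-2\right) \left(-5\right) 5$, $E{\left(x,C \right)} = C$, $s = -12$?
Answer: $-538 + 84 i \sqrt{7} \approx -538.0 + 222.24 i$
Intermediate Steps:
$M = 50$ ($M = 10 \cdot 5 = 50$)
$c{\left(W \right)} = W^{2} + W^{\frac{3}{2}}$
$M + c{\left(w \right)} E{\left(-8,s \right)} = 50 + \left(\left(-7\right)^{2} + \left(-7\right)^{\frac{3}{2}}\right) \left(-12\right) = 50 + \left(49 - 7 i \sqrt{7}\right) \left(-12\right) = 50 - \left(588 - 84 i \sqrt{7}\right) = -538 + 84 i \sqrt{7}$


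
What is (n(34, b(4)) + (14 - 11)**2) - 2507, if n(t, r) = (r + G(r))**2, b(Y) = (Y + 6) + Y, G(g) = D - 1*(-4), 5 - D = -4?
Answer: -1769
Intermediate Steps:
D = 9 (D = 5 - 1*(-4) = 5 + 4 = 9)
G(g) = 13 (G(g) = 9 - 1*(-4) = 9 + 4 = 13)
b(Y) = 6 + 2*Y (b(Y) = (6 + Y) + Y = 6 + 2*Y)
n(t, r) = (13 + r)**2 (n(t, r) = (r + 13)**2 = (13 + r)**2)
(n(34, b(4)) + (14 - 11)**2) - 2507 = ((13 + (6 + 2*4))**2 + (14 - 11)**2) - 2507 = ((13 + (6 + 8))**2 + 3**2) - 2507 = ((13 + 14)**2 + 9) - 2507 = (27**2 + 9) - 2507 = (729 + 9) - 2507 = 738 - 2507 = -1769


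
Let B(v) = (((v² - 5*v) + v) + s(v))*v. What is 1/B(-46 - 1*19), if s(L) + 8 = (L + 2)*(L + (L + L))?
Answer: -1/1089530 ≈ -9.1783e-7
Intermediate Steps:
s(L) = -8 + 3*L*(2 + L) (s(L) = -8 + (L + 2)*(L + (L + L)) = -8 + (2 + L)*(L + 2*L) = -8 + (2 + L)*(3*L) = -8 + 3*L*(2 + L))
B(v) = v*(-8 + 2*v + 4*v²) (B(v) = (((v² - 5*v) + v) + (-8 + 3*v² + 6*v))*v = ((v² - 4*v) + (-8 + 3*v² + 6*v))*v = (-8 + 2*v + 4*v²)*v = v*(-8 + 2*v + 4*v²))
1/B(-46 - 1*19) = 1/(2*(-46 - 1*19)*(-4 + (-46 - 1*19) + 2*(-46 - 1*19)²)) = 1/(2*(-46 - 19)*(-4 + (-46 - 19) + 2*(-46 - 19)²)) = 1/(2*(-65)*(-4 - 65 + 2*(-65)²)) = 1/(2*(-65)*(-4 - 65 + 2*4225)) = 1/(2*(-65)*(-4 - 65 + 8450)) = 1/(2*(-65)*8381) = 1/(-1089530) = -1/1089530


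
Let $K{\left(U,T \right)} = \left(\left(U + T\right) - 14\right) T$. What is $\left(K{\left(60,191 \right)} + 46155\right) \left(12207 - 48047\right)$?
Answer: $-3276564480$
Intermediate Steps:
$K{\left(U,T \right)} = T \left(-14 + T + U\right)$ ($K{\left(U,T \right)} = \left(\left(T + U\right) - 14\right) T = \left(-14 + T + U\right) T = T \left(-14 + T + U\right)$)
$\left(K{\left(60,191 \right)} + 46155\right) \left(12207 - 48047\right) = \left(191 \left(-14 + 191 + 60\right) + 46155\right) \left(12207 - 48047\right) = \left(191 \cdot 237 + 46155\right) \left(-35840\right) = \left(45267 + 46155\right) \left(-35840\right) = 91422 \left(-35840\right) = -3276564480$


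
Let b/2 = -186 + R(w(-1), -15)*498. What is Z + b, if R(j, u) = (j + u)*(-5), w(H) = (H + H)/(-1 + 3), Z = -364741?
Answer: -285433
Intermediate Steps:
w(H) = H (w(H) = (2*H)/2 = (2*H)*(½) = H)
R(j, u) = -5*j - 5*u
b = 79308 (b = 2*(-186 + (-5*(-1) - 5*(-15))*498) = 2*(-186 + (5 + 75)*498) = 2*(-186 + 80*498) = 2*(-186 + 39840) = 2*39654 = 79308)
Z + b = -364741 + 79308 = -285433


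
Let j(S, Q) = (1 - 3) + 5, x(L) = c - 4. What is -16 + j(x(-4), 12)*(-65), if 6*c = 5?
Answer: -211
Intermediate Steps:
c = 5/6 (c = (1/6)*5 = 5/6 ≈ 0.83333)
x(L) = -19/6 (x(L) = 5/6 - 4 = -19/6)
j(S, Q) = 3 (j(S, Q) = -2 + 5 = 3)
-16 + j(x(-4), 12)*(-65) = -16 + 3*(-65) = -16 - 195 = -211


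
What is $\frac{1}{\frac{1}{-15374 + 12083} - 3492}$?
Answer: $- \frac{3291}{11492173} \approx -0.00028637$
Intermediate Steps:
$\frac{1}{\frac{1}{-15374 + 12083} - 3492} = \frac{1}{\frac{1}{-3291} - 3492} = \frac{1}{- \frac{1}{3291} - 3492} = \frac{1}{- \frac{11492173}{3291}} = - \frac{3291}{11492173}$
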